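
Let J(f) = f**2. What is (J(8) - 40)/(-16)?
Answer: -3/2 ≈ -1.5000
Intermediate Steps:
(J(8) - 40)/(-16) = (8**2 - 40)/(-16) = -(64 - 40)/16 = -1/16*24 = -3/2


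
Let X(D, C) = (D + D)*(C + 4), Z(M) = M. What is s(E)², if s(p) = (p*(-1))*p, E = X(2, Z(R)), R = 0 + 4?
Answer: 1048576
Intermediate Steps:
R = 4
X(D, C) = 2*D*(4 + C) (X(D, C) = (2*D)*(4 + C) = 2*D*(4 + C))
E = 32 (E = 2*2*(4 + 4) = 2*2*8 = 32)
s(p) = -p² (s(p) = (-p)*p = -p²)
s(E)² = (-1*32²)² = (-1*1024)² = (-1024)² = 1048576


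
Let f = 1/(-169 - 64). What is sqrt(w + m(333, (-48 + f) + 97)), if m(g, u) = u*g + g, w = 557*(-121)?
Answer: 16*I*sqrt(10762037)/233 ≈ 225.27*I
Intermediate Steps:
w = -67397
f = -1/233 (f = 1/(-233) = -1/233 ≈ -0.0042918)
m(g, u) = g + g*u (m(g, u) = g*u + g = g + g*u)
sqrt(w + m(333, (-48 + f) + 97)) = sqrt(-67397 + 333*(1 + ((-48 - 1/233) + 97))) = sqrt(-67397 + 333*(1 + (-11185/233 + 97))) = sqrt(-67397 + 333*(1 + 11416/233)) = sqrt(-67397 + 333*(11649/233)) = sqrt(-67397 + 3879117/233) = sqrt(-11824384/233) = 16*I*sqrt(10762037)/233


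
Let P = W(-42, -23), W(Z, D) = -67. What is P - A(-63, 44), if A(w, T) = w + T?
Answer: -48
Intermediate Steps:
A(w, T) = T + w
P = -67
P - A(-63, 44) = -67 - (44 - 63) = -67 - 1*(-19) = -67 + 19 = -48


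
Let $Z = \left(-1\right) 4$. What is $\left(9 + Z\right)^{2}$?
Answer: $25$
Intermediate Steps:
$Z = -4$
$\left(9 + Z\right)^{2} = \left(9 - 4\right)^{2} = 5^{2} = 25$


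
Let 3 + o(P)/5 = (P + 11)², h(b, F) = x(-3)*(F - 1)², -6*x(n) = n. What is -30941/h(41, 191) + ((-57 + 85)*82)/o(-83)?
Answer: -152016761/93517050 ≈ -1.6256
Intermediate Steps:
x(n) = -n/6
h(b, F) = (-1 + F)²/2 (h(b, F) = (-⅙*(-3))*(F - 1)² = (-1 + F)²/2)
o(P) = -15 + 5*(11 + P)² (o(P) = -15 + 5*(P + 11)² = -15 + 5*(11 + P)²)
-30941/h(41, 191) + ((-57 + 85)*82)/o(-83) = -30941*2/(-1 + 191)² + ((-57 + 85)*82)/(-15 + 5*(11 - 83)²) = -30941/((½)*190²) + (28*82)/(-15 + 5*(-72)²) = -30941/((½)*36100) + 2296/(-15 + 5*5184) = -30941/18050 + 2296/(-15 + 25920) = -30941*1/18050 + 2296/25905 = -30941/18050 + 2296*(1/25905) = -30941/18050 + 2296/25905 = -152016761/93517050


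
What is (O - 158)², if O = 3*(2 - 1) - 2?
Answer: 24649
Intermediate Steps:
O = 1 (O = 3*1 - 2 = 3 - 2 = 1)
(O - 158)² = (1 - 158)² = (-157)² = 24649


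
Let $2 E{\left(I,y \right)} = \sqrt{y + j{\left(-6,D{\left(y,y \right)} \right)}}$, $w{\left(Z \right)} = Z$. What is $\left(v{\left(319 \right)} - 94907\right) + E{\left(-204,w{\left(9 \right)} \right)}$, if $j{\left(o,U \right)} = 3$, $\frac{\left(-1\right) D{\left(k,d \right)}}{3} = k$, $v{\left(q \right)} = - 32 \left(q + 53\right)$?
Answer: $-106811 + \sqrt{3} \approx -1.0681 \cdot 10^{5}$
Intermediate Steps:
$v{\left(q \right)} = -1696 - 32 q$ ($v{\left(q \right)} = - 32 \left(53 + q\right) = -1696 - 32 q$)
$D{\left(k,d \right)} = - 3 k$
$E{\left(I,y \right)} = \frac{\sqrt{3 + y}}{2}$ ($E{\left(I,y \right)} = \frac{\sqrt{y + 3}}{2} = \frac{\sqrt{3 + y}}{2}$)
$\left(v{\left(319 \right)} - 94907\right) + E{\left(-204,w{\left(9 \right)} \right)} = \left(\left(-1696 - 10208\right) - 94907\right) + \frac{\sqrt{3 + 9}}{2} = \left(\left(-1696 - 10208\right) - 94907\right) + \frac{\sqrt{12}}{2} = \left(-11904 - 94907\right) + \frac{2 \sqrt{3}}{2} = -106811 + \sqrt{3}$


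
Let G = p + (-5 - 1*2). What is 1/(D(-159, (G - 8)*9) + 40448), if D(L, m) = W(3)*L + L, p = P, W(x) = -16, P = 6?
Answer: 1/42833 ≈ 2.3346e-5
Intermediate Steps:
p = 6
G = -1 (G = 6 + (-5 - 1*2) = 6 + (-5 - 2) = 6 - 7 = -1)
D(L, m) = -15*L (D(L, m) = -16*L + L = -15*L)
1/(D(-159, (G - 8)*9) + 40448) = 1/(-15*(-159) + 40448) = 1/(2385 + 40448) = 1/42833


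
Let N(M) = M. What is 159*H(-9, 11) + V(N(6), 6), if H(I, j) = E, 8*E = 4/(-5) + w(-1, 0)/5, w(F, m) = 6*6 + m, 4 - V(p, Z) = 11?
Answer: 601/5 ≈ 120.20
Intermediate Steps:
V(p, Z) = -7 (V(p, Z) = 4 - 1*11 = 4 - 11 = -7)
w(F, m) = 36 + m
E = 4/5 (E = (4/(-5) + (36 + 0)/5)/8 = (4*(-1/5) + 36*(1/5))/8 = (-4/5 + 36/5)/8 = (1/8)*(32/5) = 4/5 ≈ 0.80000)
H(I, j) = 4/5
159*H(-9, 11) + V(N(6), 6) = 159*(4/5) - 7 = 636/5 - 7 = 601/5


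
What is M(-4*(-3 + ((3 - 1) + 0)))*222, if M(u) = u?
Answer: 888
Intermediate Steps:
M(-4*(-3 + ((3 - 1) + 0)))*222 = -4*(-3 + ((3 - 1) + 0))*222 = -4*(-3 + (2 + 0))*222 = -4*(-3 + 2)*222 = -4*(-1)*222 = 4*222 = 888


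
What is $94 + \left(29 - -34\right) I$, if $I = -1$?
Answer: $31$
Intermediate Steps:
$94 + \left(29 - -34\right) I = 94 + \left(29 - -34\right) \left(-1\right) = 94 + \left(29 + 34\right) \left(-1\right) = 94 + 63 \left(-1\right) = 94 - 63 = 31$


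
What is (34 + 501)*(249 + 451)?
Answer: 374500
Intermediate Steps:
(34 + 501)*(249 + 451) = 535*700 = 374500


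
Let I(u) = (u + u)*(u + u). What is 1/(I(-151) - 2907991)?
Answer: -1/2816787 ≈ -3.5501e-7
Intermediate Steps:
I(u) = 4*u² (I(u) = (2*u)*(2*u) = 4*u²)
1/(I(-151) - 2907991) = 1/(4*(-151)² - 2907991) = 1/(4*22801 - 2907991) = 1/(91204 - 2907991) = 1/(-2816787) = -1/2816787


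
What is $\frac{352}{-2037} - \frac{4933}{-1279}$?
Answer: $\frac{9598313}{2605323} \approx 3.6841$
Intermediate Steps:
$\frac{352}{-2037} - \frac{4933}{-1279} = 352 \left(- \frac{1}{2037}\right) - - \frac{4933}{1279} = - \frac{352}{2037} + \frac{4933}{1279} = \frac{9598313}{2605323}$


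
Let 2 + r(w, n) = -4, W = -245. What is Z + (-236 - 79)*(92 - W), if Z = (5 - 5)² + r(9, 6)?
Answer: -106161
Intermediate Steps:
r(w, n) = -6 (r(w, n) = -2 - 4 = -6)
Z = -6 (Z = (5 - 5)² - 6 = 0² - 6 = 0 - 6 = -6)
Z + (-236 - 79)*(92 - W) = -6 + (-236 - 79)*(92 - 1*(-245)) = -6 - 315*(92 + 245) = -6 - 315*337 = -6 - 106155 = -106161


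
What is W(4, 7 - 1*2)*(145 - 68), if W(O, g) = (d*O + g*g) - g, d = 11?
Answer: 4928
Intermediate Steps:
W(O, g) = g² - g + 11*O (W(O, g) = (11*O + g*g) - g = (11*O + g²) - g = (g² + 11*O) - g = g² - g + 11*O)
W(4, 7 - 1*2)*(145 - 68) = ((7 - 1*2)² - (7 - 1*2) + 11*4)*(145 - 68) = ((7 - 2)² - (7 - 2) + 44)*77 = (5² - 1*5 + 44)*77 = (25 - 5 + 44)*77 = 64*77 = 4928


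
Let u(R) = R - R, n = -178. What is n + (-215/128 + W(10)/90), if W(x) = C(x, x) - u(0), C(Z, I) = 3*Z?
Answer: -68869/384 ≈ -179.35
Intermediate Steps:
u(R) = 0
W(x) = 3*x (W(x) = 3*x - 1*0 = 3*x + 0 = 3*x)
n + (-215/128 + W(10)/90) = -178 + (-215/128 + (3*10)/90) = -178 + (-215*1/128 + 30*(1/90)) = -178 + (-215/128 + ⅓) = -178 - 517/384 = -68869/384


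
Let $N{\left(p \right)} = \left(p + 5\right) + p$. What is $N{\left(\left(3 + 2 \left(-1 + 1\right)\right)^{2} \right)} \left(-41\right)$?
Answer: $-943$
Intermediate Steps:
$N{\left(p \right)} = 5 + 2 p$ ($N{\left(p \right)} = \left(5 + p\right) + p = 5 + 2 p$)
$N{\left(\left(3 + 2 \left(-1 + 1\right)\right)^{2} \right)} \left(-41\right) = \left(5 + 2 \left(3 + 2 \left(-1 + 1\right)\right)^{2}\right) \left(-41\right) = \left(5 + 2 \left(3 + 2 \cdot 0\right)^{2}\right) \left(-41\right) = \left(5 + 2 \left(3 + 0\right)^{2}\right) \left(-41\right) = \left(5 + 2 \cdot 3^{2}\right) \left(-41\right) = \left(5 + 2 \cdot 9\right) \left(-41\right) = \left(5 + 18\right) \left(-41\right) = 23 \left(-41\right) = -943$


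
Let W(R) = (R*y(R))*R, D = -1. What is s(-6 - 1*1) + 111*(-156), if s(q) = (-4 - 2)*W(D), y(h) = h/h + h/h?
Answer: -17328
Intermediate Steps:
y(h) = 2 (y(h) = 1 + 1 = 2)
W(R) = 2*R**2 (W(R) = (R*2)*R = (2*R)*R = 2*R**2)
s(q) = -12 (s(q) = (-4 - 2)*(2*(-1)**2) = -12)
s(-6 - 1*1) + 111*(-156) = -12 + 111*(-156) = -12 - 17316 = -17328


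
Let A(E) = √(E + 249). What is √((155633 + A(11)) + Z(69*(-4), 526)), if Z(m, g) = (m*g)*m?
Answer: √(40224209 + 2*√65) ≈ 6342.3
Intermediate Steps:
A(E) = √(249 + E)
Z(m, g) = g*m² (Z(m, g) = (g*m)*m = g*m²)
√((155633 + A(11)) + Z(69*(-4), 526)) = √((155633 + √(249 + 11)) + 526*(69*(-4))²) = √((155633 + √260) + 526*(-276)²) = √((155633 + 2*√65) + 526*76176) = √((155633 + 2*√65) + 40068576) = √(40224209 + 2*√65)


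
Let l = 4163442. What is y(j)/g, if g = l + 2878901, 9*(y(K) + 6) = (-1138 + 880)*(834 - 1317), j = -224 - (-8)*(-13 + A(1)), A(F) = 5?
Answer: 13840/7042343 ≈ 0.0019653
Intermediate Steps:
j = -288 (j = -224 - (-8)*(-13 + 5) = -224 - (-8)*(-8) = -224 - 1*64 = -224 - 64 = -288)
y(K) = 13840 (y(K) = -6 + ((-1138 + 880)*(834 - 1317))/9 = -6 + (-258*(-483))/9 = -6 + (⅑)*124614 = -6 + 13846 = 13840)
g = 7042343 (g = 4163442 + 2878901 = 7042343)
y(j)/g = 13840/7042343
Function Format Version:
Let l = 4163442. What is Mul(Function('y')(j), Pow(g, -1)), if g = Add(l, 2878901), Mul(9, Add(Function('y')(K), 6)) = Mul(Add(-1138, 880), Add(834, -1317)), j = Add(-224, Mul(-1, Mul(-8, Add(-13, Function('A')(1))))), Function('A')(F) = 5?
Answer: Rational(13840, 7042343) ≈ 0.0019653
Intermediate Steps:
j = -288 (j = Add(-224, Mul(-1, Mul(-8, Add(-13, 5)))) = Add(-224, Mul(-1, Mul(-8, -8))) = Add(-224, Mul(-1, 64)) = Add(-224, -64) = -288)
Function('y')(K) = 13840 (Function('y')(K) = Add(-6, Mul(Rational(1, 9), Mul(Add(-1138, 880), Add(834, -1317)))) = Add(-6, Mul(Rational(1, 9), Mul(-258, -483))) = Add(-6, Mul(Rational(1, 9), 124614)) = Add(-6, 13846) = 13840)
g = 7042343 (g = Add(4163442, 2878901) = 7042343)
Mul(Function('y')(j), Pow(g, -1)) = Mul(13840, Pow(7042343, -1)) = Mul(13840, Rational(1, 7042343)) = Rational(13840, 7042343)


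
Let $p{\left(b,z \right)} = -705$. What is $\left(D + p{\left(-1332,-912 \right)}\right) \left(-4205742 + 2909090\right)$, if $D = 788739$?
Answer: $-1021805862168$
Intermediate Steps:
$\left(D + p{\left(-1332,-912 \right)}\right) \left(-4205742 + 2909090\right) = \left(788739 - 705\right) \left(-4205742 + 2909090\right) = 788034 \left(-1296652\right) = -1021805862168$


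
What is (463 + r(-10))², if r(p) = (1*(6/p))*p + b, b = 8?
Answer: 227529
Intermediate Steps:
r(p) = 14 (r(p) = (1*(6/p))*p + 8 = (6/p)*p + 8 = 6 + 8 = 14)
(463 + r(-10))² = (463 + 14)² = 477² = 227529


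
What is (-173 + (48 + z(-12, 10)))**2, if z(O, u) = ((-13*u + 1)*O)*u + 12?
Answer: 236144689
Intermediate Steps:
z(O, u) = 12 + O*u*(1 - 13*u) (z(O, u) = ((1 - 13*u)*O)*u + 12 = (O*(1 - 13*u))*u + 12 = O*u*(1 - 13*u) + 12 = 12 + O*u*(1 - 13*u))
(-173 + (48 + z(-12, 10)))**2 = (-173 + (48 + (12 - 12*10 - 13*(-12)*10**2)))**2 = (-173 + (48 + (12 - 120 - 13*(-12)*100)))**2 = (-173 + (48 + (12 - 120 + 15600)))**2 = (-173 + (48 + 15492))**2 = (-173 + 15540)**2 = 15367**2 = 236144689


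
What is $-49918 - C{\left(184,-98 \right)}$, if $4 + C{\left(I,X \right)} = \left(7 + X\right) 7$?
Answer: $-49277$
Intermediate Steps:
$C{\left(I,X \right)} = 45 + 7 X$ ($C{\left(I,X \right)} = -4 + \left(7 + X\right) 7 = -4 + \left(49 + 7 X\right) = 45 + 7 X$)
$-49918 - C{\left(184,-98 \right)} = -49918 - \left(45 + 7 \left(-98\right)\right) = -49918 - \left(45 - 686\right) = -49918 - -641 = -49918 + 641 = -49277$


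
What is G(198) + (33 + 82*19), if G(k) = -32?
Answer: 1559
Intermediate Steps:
G(198) + (33 + 82*19) = -32 + (33 + 82*19) = -32 + (33 + 1558) = -32 + 1591 = 1559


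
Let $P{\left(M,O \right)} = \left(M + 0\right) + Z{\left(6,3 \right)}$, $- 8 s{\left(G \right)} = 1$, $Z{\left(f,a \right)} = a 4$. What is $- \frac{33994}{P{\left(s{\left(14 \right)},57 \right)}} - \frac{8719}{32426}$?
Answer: $- \frac{8819143857}{3080470} \approx -2862.9$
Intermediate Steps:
$Z{\left(f,a \right)} = 4 a$
$s{\left(G \right)} = - \frac{1}{8}$ ($s{\left(G \right)} = \left(- \frac{1}{8}\right) 1 = - \frac{1}{8}$)
$P{\left(M,O \right)} = 12 + M$ ($P{\left(M,O \right)} = \left(M + 0\right) + 4 \cdot 3 = M + 12 = 12 + M$)
$- \frac{33994}{P{\left(s{\left(14 \right)},57 \right)}} - \frac{8719}{32426} = - \frac{33994}{12 - \frac{1}{8}} - \frac{8719}{32426} = - \frac{33994}{\frac{95}{8}} - \frac{8719}{32426} = \left(-33994\right) \frac{8}{95} - \frac{8719}{32426} = - \frac{271952}{95} - \frac{8719}{32426} = - \frac{8819143857}{3080470}$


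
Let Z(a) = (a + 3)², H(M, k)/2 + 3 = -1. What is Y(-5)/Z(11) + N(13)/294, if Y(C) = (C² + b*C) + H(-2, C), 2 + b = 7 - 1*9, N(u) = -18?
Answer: 25/196 ≈ 0.12755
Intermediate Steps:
H(M, k) = -8 (H(M, k) = -6 + 2*(-1) = -6 - 2 = -8)
b = -4 (b = -2 + (7 - 1*9) = -2 + (7 - 9) = -2 - 2 = -4)
Z(a) = (3 + a)²
Y(C) = -8 + C² - 4*C (Y(C) = (C² - 4*C) - 8 = -8 + C² - 4*C)
Y(-5)/Z(11) + N(13)/294 = (-8 + (-5)² - 4*(-5))/((3 + 11)²) - 18/294 = (-8 + 25 + 20)/(14²) - 18*1/294 = 37/196 - 3/49 = 25/196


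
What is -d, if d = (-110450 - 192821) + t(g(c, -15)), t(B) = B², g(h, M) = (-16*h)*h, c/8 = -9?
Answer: -6879403865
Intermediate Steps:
c = -72 (c = 8*(-9) = -72)
g(h, M) = -16*h²
d = 6879403865 (d = (-110450 - 192821) + (-16*(-72)²)² = -303271 + (-16*5184)² = -303271 + (-82944)² = -303271 + 6879707136 = 6879403865)
-d = -1*6879403865 = -6879403865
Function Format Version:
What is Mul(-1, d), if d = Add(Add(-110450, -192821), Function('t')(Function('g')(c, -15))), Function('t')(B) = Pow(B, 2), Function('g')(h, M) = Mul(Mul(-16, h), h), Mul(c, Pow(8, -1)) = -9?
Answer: -6879403865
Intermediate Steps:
c = -72 (c = Mul(8, -9) = -72)
Function('g')(h, M) = Mul(-16, Pow(h, 2))
d = 6879403865 (d = Add(Add(-110450, -192821), Pow(Mul(-16, Pow(-72, 2)), 2)) = Add(-303271, Pow(Mul(-16, 5184), 2)) = Add(-303271, Pow(-82944, 2)) = Add(-303271, 6879707136) = 6879403865)
Mul(-1, d) = Mul(-1, 6879403865) = -6879403865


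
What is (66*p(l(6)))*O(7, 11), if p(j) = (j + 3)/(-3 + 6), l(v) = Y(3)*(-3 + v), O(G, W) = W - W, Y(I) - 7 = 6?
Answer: 0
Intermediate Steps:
Y(I) = 13 (Y(I) = 7 + 6 = 13)
O(G, W) = 0
l(v) = -39 + 13*v (l(v) = 13*(-3 + v) = -39 + 13*v)
p(j) = 1 + j/3 (p(j) = (3 + j)/3 = (3 + j)*(⅓) = 1 + j/3)
(66*p(l(6)))*O(7, 11) = (66*(1 + (-39 + 13*6)/3))*0 = (66*(1 + (-39 + 78)/3))*0 = (66*(1 + (⅓)*39))*0 = (66*(1 + 13))*0 = (66*14)*0 = 924*0 = 0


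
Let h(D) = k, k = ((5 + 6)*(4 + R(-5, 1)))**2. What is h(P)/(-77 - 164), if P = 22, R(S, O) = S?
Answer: -121/241 ≈ -0.50207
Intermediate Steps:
k = 121 (k = ((5 + 6)*(4 - 5))**2 = (11*(-1))**2 = (-11)**2 = 121)
h(D) = 121
h(P)/(-77 - 164) = 121/(-77 - 164) = 121/(-241) = 121*(-1/241) = -121/241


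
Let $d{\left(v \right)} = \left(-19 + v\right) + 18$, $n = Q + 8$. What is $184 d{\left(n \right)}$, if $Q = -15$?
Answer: $-1472$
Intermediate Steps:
$n = -7$ ($n = -15 + 8 = -7$)
$d{\left(v \right)} = -1 + v$
$184 d{\left(n \right)} = 184 \left(-1 - 7\right) = 184 \left(-8\right) = -1472$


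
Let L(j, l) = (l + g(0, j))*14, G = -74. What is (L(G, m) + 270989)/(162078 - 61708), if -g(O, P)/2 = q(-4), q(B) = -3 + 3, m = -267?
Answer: 267251/100370 ≈ 2.6627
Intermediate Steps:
q(B) = 0
g(O, P) = 0 (g(O, P) = -2*0 = 0)
L(j, l) = 14*l (L(j, l) = (l + 0)*14 = l*14 = 14*l)
(L(G, m) + 270989)/(162078 - 61708) = (14*(-267) + 270989)/(162078 - 61708) = (-3738 + 270989)/100370 = 267251*(1/100370) = 267251/100370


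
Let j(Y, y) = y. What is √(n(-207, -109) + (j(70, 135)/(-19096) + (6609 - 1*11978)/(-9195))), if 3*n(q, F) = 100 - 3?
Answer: √253663738170466470/87793860 ≈ 5.7367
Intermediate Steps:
n(q, F) = 97/3 (n(q, F) = (100 - 3)/3 = (⅓)*97 = 97/3)
√(n(-207, -109) + (j(70, 135)/(-19096) + (6609 - 1*11978)/(-9195))) = √(97/3 + (135/(-19096) + (6609 - 1*11978)/(-9195))) = √(97/3 + (135*(-1/19096) + (6609 - 11978)*(-1/9195))) = √(97/3 + (-135/19096 - 5369*(-1/9195))) = √(97/3 + (-135/19096 + 5369/9195)) = √(97/3 + 101285099/175587720) = √(5778621379/175587720) = √253663738170466470/87793860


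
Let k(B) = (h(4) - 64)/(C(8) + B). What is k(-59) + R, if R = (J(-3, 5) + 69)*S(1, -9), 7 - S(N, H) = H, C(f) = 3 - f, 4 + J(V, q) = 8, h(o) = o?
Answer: 18703/16 ≈ 1168.9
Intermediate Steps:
J(V, q) = 4 (J(V, q) = -4 + 8 = 4)
S(N, H) = 7 - H
k(B) = -60/(-5 + B) (k(B) = (4 - 64)/((3 - 1*8) + B) = -60/((3 - 8) + B) = -60/(-5 + B))
R = 1168 (R = (4 + 69)*(7 - 1*(-9)) = 73*(7 + 9) = 73*16 = 1168)
k(-59) + R = -60/(-5 - 59) + 1168 = -60/(-64) + 1168 = -60*(-1/64) + 1168 = 15/16 + 1168 = 18703/16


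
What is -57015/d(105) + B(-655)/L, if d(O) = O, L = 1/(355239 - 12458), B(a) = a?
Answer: -224522098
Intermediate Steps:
L = 1/342781 ≈ 2.9173e-6
-57015/d(105) + B(-655)/L = -57015/105 - 655/1/342781 = -57015*1/105 - 655*342781 = -543 - 224521555 = -224522098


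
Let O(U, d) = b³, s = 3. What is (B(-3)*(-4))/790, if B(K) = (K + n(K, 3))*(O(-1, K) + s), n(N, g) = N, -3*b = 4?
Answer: 68/3555 ≈ 0.019128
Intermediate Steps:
b = -4/3 (b = -⅓*4 = -4/3 ≈ -1.3333)
O(U, d) = -64/27 (O(U, d) = (-4/3)³ = -64/27)
B(K) = 34*K/27 (B(K) = (K + K)*(-64/27 + 3) = (2*K)*(17/27) = 34*K/27)
(B(-3)*(-4))/790 = (((34/27)*(-3))*(-4))/790 = -34/9*(-4)*(1/790) = (136/9)*(1/790) = 68/3555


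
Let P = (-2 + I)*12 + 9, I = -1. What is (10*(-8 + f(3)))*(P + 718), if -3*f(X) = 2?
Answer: -179660/3 ≈ -59887.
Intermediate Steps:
f(X) = -⅔ (f(X) = -⅓*2 = -⅔)
P = -27 (P = (-2 - 1)*12 + 9 = -3*12 + 9 = -36 + 9 = -27)
(10*(-8 + f(3)))*(P + 718) = (10*(-8 - ⅔))*(-27 + 718) = (10*(-26/3))*691 = -260/3*691 = -179660/3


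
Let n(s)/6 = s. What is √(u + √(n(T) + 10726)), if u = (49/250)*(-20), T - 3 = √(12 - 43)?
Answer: √(-98 + 25*√2*√(5372 + 3*I*√31))/5 ≈ 9.9867 + 0.008068*I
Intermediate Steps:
T = 3 + I*√31 (T = 3 + √(12 - 43) = 3 + √(-31) = 3 + I*√31 ≈ 3.0 + 5.5678*I)
n(s) = 6*s
u = -98/25 (u = (49*(1/250))*(-20) = (49/250)*(-20) = -98/25 ≈ -3.9200)
√(u + √(n(T) + 10726)) = √(-98/25 + √(6*(3 + I*√31) + 10726)) = √(-98/25 + √((18 + 6*I*√31) + 10726)) = √(-98/25 + √(10744 + 6*I*√31))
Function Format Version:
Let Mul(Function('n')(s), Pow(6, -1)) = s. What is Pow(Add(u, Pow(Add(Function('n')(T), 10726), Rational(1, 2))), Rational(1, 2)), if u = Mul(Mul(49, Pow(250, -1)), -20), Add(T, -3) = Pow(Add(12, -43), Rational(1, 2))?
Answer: Mul(Rational(1, 5), Pow(Add(-98, Mul(25, Pow(2, Rational(1, 2)), Pow(Add(5372, Mul(3, I, Pow(31, Rational(1, 2)))), Rational(1, 2)))), Rational(1, 2))) ≈ Add(9.9867, Mul(0.0080680, I))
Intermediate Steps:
T = Add(3, Mul(I, Pow(31, Rational(1, 2)))) (T = Add(3, Pow(Add(12, -43), Rational(1, 2))) = Add(3, Pow(-31, Rational(1, 2))) = Add(3, Mul(I, Pow(31, Rational(1, 2)))) ≈ Add(3.0000, Mul(5.5678, I)))
Function('n')(s) = Mul(6, s)
u = Rational(-98, 25) (u = Mul(Mul(49, Rational(1, 250)), -20) = Mul(Rational(49, 250), -20) = Rational(-98, 25) ≈ -3.9200)
Pow(Add(u, Pow(Add(Function('n')(T), 10726), Rational(1, 2))), Rational(1, 2)) = Pow(Add(Rational(-98, 25), Pow(Add(Mul(6, Add(3, Mul(I, Pow(31, Rational(1, 2))))), 10726), Rational(1, 2))), Rational(1, 2)) = Pow(Add(Rational(-98, 25), Pow(Add(Add(18, Mul(6, I, Pow(31, Rational(1, 2)))), 10726), Rational(1, 2))), Rational(1, 2)) = Pow(Add(Rational(-98, 25), Pow(Add(10744, Mul(6, I, Pow(31, Rational(1, 2)))), Rational(1, 2))), Rational(1, 2))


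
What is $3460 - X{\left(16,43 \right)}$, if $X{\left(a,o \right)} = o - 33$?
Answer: $3450$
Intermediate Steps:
$X{\left(a,o \right)} = -33 + o$ ($X{\left(a,o \right)} = o - 33 = -33 + o$)
$3460 - X{\left(16,43 \right)} = 3460 - \left(-33 + 43\right) = 3460 - 10 = 3450$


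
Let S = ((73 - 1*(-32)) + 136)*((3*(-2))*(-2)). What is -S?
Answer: -2892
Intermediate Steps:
S = 2892 (S = ((73 + 32) + 136)*(-6*(-2)) = (105 + 136)*12 = 241*12 = 2892)
-S = -1*2892 = -2892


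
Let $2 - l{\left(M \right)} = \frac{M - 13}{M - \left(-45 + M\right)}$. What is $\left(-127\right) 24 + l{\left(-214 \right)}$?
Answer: $- \frac{136843}{45} \approx -3041.0$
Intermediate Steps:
$l{\left(M \right)} = \frac{103}{45} - \frac{M}{45}$ ($l{\left(M \right)} = 2 - \frac{M - 13}{M - \left(-45 + M\right)} = 2 - \frac{-13 + M}{45} = 2 - \left(-13 + M\right) \frac{1}{45} = 2 - \left(- \frac{13}{45} + \frac{M}{45}\right) = \frac{103}{45} - \frac{M}{45}$)
$\left(-127\right) 24 + l{\left(-214 \right)} = \left(-127\right) 24 + \left(\frac{103}{45} - - \frac{214}{45}\right) = -3048 + \left(\frac{103}{45} + \frac{214}{45}\right) = -3048 + \frac{317}{45} = - \frac{136843}{45}$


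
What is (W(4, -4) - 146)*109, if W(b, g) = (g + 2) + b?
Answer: -15696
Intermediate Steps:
W(b, g) = 2 + b + g (W(b, g) = (2 + g) + b = 2 + b + g)
(W(4, -4) - 146)*109 = ((2 + 4 - 4) - 146)*109 = (2 - 146)*109 = -144*109 = -15696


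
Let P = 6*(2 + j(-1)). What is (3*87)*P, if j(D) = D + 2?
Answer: 4698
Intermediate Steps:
j(D) = 2 + D
P = 18 (P = 6*(2 + (2 - 1)) = 6*(2 + 1) = 6*3 = 18)
(3*87)*P = (3*87)*18 = 261*18 = 4698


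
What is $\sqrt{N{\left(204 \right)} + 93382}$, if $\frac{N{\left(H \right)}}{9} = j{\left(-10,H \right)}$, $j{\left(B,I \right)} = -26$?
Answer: $2 \sqrt{23287} \approx 305.2$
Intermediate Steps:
$N{\left(H \right)} = -234$ ($N{\left(H \right)} = 9 \left(-26\right) = -234$)
$\sqrt{N{\left(204 \right)} + 93382} = \sqrt{-234 + 93382} = \sqrt{93148} = 2 \sqrt{23287}$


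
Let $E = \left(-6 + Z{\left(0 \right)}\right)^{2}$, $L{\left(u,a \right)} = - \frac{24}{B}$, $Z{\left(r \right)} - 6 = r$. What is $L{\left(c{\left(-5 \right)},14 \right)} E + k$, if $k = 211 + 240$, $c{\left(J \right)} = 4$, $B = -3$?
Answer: $451$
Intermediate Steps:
$Z{\left(r \right)} = 6 + r$
$k = 451$
$L{\left(u,a \right)} = 8$ ($L{\left(u,a \right)} = - \frac{24}{-3} = \left(-24\right) \left(- \frac{1}{3}\right) = 8$)
$E = 0$ ($E = \left(-6 + \left(6 + 0\right)\right)^{2} = \left(-6 + 6\right)^{2} = 0^{2} = 0$)
$L{\left(c{\left(-5 \right)},14 \right)} E + k = 8 \cdot 0 + 451 = 0 + 451 = 451$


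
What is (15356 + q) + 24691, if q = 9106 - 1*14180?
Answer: 34973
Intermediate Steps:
q = -5074 (q = 9106 - 14180 = -5074)
(15356 + q) + 24691 = (15356 - 5074) + 24691 = 10282 + 24691 = 34973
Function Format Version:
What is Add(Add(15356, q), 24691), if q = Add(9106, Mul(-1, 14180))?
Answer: 34973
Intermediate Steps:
q = -5074 (q = Add(9106, -14180) = -5074)
Add(Add(15356, q), 24691) = Add(Add(15356, -5074), 24691) = Add(10282, 24691) = 34973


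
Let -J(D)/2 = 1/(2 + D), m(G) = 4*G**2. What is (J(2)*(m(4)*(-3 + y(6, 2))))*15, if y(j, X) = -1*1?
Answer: 1920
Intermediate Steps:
y(j, X) = -1
J(D) = -2/(2 + D)
(J(2)*(m(4)*(-3 + y(6, 2))))*15 = ((-2/(2 + 2))*((4*4**2)*(-3 - 1)))*15 = ((-2/4)*((4*16)*(-4)))*15 = ((-2*1/4)*(64*(-4)))*15 = -1/2*(-256)*15 = 128*15 = 1920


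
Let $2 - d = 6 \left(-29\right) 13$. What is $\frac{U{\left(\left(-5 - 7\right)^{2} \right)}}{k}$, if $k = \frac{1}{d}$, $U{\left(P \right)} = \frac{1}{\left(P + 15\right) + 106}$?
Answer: $\frac{2264}{265} \approx 8.5434$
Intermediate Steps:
$d = 2264$ ($d = 2 - 6 \left(-29\right) 13 = 2 - \left(-174\right) 13 = 2 - -2262 = 2 + 2262 = 2264$)
$U{\left(P \right)} = \frac{1}{121 + P}$ ($U{\left(P \right)} = \frac{1}{\left(15 + P\right) + 106} = \frac{1}{121 + P}$)
$k = \frac{1}{2264} \approx 0.0004417$
$\frac{U{\left(\left(-5 - 7\right)^{2} \right)}}{k} = \frac{\frac{1}{\frac{1}{2264}}}{121 + \left(-5 - 7\right)^{2}} = \frac{1}{121 + \left(-12\right)^{2}} \cdot 2264 = \frac{1}{121 + 144} \cdot 2264 = \frac{1}{265} \cdot 2264 = \frac{2264}{265}$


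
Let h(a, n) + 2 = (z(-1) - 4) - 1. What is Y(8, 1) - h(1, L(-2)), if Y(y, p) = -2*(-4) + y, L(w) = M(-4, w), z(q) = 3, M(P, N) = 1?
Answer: 20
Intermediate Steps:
L(w) = 1
Y(y, p) = 8 + y
h(a, n) = -4 (h(a, n) = -2 + ((3 - 4) - 1) = -2 + (-1 - 1) = -2 - 2 = -4)
Y(8, 1) - h(1, L(-2)) = (8 + 8) - 1*(-4) = 16 + 4 = 20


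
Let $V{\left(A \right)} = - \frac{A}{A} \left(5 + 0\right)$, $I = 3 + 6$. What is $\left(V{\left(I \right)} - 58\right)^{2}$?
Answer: $3969$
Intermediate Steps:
$I = 9$
$V{\left(A \right)} = -5$ ($V{\left(A \right)} = \left(-1\right) 1 \cdot 5 = \left(-1\right) 5 = -5$)
$\left(V{\left(I \right)} - 58\right)^{2} = \left(-5 - 58\right)^{2} = \left(-63\right)^{2} = 3969$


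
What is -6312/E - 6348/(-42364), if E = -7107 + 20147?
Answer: -5769489/17263330 ≈ -0.33420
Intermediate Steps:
E = 13040
-6312/E - 6348/(-42364) = -6312/13040 - 6348/(-42364) = -6312*1/13040 - 6348*(-1/42364) = -789/1630 + 1587/10591 = -5769489/17263330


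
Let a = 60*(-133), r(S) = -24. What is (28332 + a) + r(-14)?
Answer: 20328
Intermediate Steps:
a = -7980
(28332 + a) + r(-14) = (28332 - 7980) - 24 = 20352 - 24 = 20328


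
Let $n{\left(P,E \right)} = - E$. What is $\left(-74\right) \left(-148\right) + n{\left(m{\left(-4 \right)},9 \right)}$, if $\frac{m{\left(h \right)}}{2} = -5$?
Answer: $10943$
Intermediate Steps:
$m{\left(h \right)} = -10$ ($m{\left(h \right)} = 2 \left(-5\right) = -10$)
$\left(-74\right) \left(-148\right) + n{\left(m{\left(-4 \right)},9 \right)} = \left(-74\right) \left(-148\right) - 9 = 10952 - 9 = 10943$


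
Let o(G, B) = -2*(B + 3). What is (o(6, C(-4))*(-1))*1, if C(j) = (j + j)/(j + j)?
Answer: 8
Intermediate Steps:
C(j) = 1 (C(j) = (2*j)/((2*j)) = (2*j)*(1/(2*j)) = 1)
o(G, B) = -6 - 2*B (o(G, B) = -2*(3 + B) = -6 - 2*B)
(o(6, C(-4))*(-1))*1 = ((-6 - 2*1)*(-1))*1 = ((-6 - 2)*(-1))*1 = -8*(-1)*1 = 8*1 = 8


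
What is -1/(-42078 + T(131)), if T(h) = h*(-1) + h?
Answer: 1/42078 ≈ 2.3765e-5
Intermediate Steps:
T(h) = 0 (T(h) = -h + h = 0)
-1/(-42078 + T(131)) = -1/(-42078 + 0) = -1/(-42078) = -1*(-1/42078) = 1/42078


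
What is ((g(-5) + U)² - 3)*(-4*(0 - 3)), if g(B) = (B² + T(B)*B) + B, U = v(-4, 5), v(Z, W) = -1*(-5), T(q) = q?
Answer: 29964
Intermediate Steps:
v(Z, W) = 5
U = 5
g(B) = B + 2*B² (g(B) = (B² + B*B) + B = (B² + B²) + B = 2*B² + B = B + 2*B²)
((g(-5) + U)² - 3)*(-4*(0 - 3)) = ((-5*(1 + 2*(-5)) + 5)² - 3)*(-4*(0 - 3)) = ((-5*(1 - 10) + 5)² - 3)*(-4*(-3)) = ((-5*(-9) + 5)² - 3)*12 = ((45 + 5)² - 3)*12 = (50² - 3)*12 = (2500 - 3)*12 = 2497*12 = 29964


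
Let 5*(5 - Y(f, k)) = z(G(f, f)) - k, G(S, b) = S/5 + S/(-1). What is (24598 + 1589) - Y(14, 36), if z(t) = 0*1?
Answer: 130874/5 ≈ 26175.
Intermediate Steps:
G(S, b) = -4*S/5 (G(S, b) = S*(⅕) + S*(-1) = S/5 - S = -4*S/5)
z(t) = 0
Y(f, k) = 5 + k/5 (Y(f, k) = 5 - (0 - k)/5 = 5 - (-1)*k/5 = 5 + k/5)
(24598 + 1589) - Y(14, 36) = (24598 + 1589) - (5 + (⅕)*36) = 26187 - (5 + 36/5) = 26187 - 1*61/5 = 26187 - 61/5 = 130874/5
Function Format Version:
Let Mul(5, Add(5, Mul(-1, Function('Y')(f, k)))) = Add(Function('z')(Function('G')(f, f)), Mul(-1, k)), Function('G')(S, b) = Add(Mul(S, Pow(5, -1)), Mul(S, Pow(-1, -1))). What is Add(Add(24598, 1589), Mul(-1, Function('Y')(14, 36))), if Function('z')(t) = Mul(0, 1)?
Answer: Rational(130874, 5) ≈ 26175.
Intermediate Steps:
Function('G')(S, b) = Mul(Rational(-4, 5), S) (Function('G')(S, b) = Add(Mul(S, Rational(1, 5)), Mul(S, -1)) = Add(Mul(Rational(1, 5), S), Mul(-1, S)) = Mul(Rational(-4, 5), S))
Function('z')(t) = 0
Function('Y')(f, k) = Add(5, Mul(Rational(1, 5), k)) (Function('Y')(f, k) = Add(5, Mul(Rational(-1, 5), Add(0, Mul(-1, k)))) = Add(5, Mul(Rational(-1, 5), Mul(-1, k))) = Add(5, Mul(Rational(1, 5), k)))
Add(Add(24598, 1589), Mul(-1, Function('Y')(14, 36))) = Add(Add(24598, 1589), Mul(-1, Add(5, Mul(Rational(1, 5), 36)))) = Add(26187, Mul(-1, Add(5, Rational(36, 5)))) = Add(26187, Mul(-1, Rational(61, 5))) = Add(26187, Rational(-61, 5)) = Rational(130874, 5)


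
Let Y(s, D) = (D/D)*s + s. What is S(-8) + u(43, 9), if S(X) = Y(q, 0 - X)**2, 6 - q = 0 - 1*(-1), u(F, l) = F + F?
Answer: 186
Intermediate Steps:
u(F, l) = 2*F
q = 5 (q = 6 - (0 - 1*(-1)) = 6 - (0 + 1) = 6 - 1*1 = 6 - 1 = 5)
Y(s, D) = 2*s (Y(s, D) = 1*s + s = s + s = 2*s)
S(X) = 100 (S(X) = (2*5)**2 = 10**2 = 100)
S(-8) + u(43, 9) = 100 + 2*43 = 100 + 86 = 186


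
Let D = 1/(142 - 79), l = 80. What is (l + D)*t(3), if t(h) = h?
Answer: 5041/21 ≈ 240.05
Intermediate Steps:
D = 1/63 ≈ 0.015873
(l + D)*t(3) = (80 + 1/63)*3 = (5041/63)*3 = 5041/21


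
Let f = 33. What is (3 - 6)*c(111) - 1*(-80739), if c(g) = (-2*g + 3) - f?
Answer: 81495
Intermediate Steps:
c(g) = -30 - 2*g (c(g) = (-2*g + 3) - 1*33 = (3 - 2*g) - 33 = -30 - 2*g)
(3 - 6)*c(111) - 1*(-80739) = (3 - 6)*(-30 - 2*111) - 1*(-80739) = -3*(-30 - 222) + 80739 = -3*(-252) + 80739 = 756 + 80739 = 81495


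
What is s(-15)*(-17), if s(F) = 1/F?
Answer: 17/15 ≈ 1.1333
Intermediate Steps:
s(-15)*(-17) = -17/(-15) = -1/15*(-17) = 17/15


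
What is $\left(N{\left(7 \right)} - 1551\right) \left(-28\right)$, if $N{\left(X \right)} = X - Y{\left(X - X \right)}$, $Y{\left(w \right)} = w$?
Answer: $43232$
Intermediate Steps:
$N{\left(X \right)} = X$ ($N{\left(X \right)} = X - \left(X - X\right) = X - 0 = X + 0 = X$)
$\left(N{\left(7 \right)} - 1551\right) \left(-28\right) = \left(7 - 1551\right) \left(-28\right) = \left(-1544\right) \left(-28\right) = 43232$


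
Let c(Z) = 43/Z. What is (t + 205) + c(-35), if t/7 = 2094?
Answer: 520162/35 ≈ 14862.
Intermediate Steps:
t = 14658 (t = 7*2094 = 14658)
(t + 205) + c(-35) = (14658 + 205) + 43/(-35) = 14863 + 43*(-1/35) = 14863 - 43/35 = 520162/35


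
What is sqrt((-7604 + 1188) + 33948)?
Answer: 2*sqrt(6883) ≈ 165.93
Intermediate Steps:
sqrt((-7604 + 1188) + 33948) = sqrt(-6416 + 33948) = sqrt(27532) = 2*sqrt(6883)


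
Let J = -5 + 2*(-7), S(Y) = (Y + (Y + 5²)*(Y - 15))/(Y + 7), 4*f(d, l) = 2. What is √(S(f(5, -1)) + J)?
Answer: I*√61410/30 ≈ 8.2603*I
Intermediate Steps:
f(d, l) = ½ (f(d, l) = (¼)*2 = ½)
S(Y) = (Y + (-15 + Y)*(25 + Y))/(7 + Y) (S(Y) = (Y + (Y + 25)*(-15 + Y))/(7 + Y) = (Y + (25 + Y)*(-15 + Y))/(7 + Y) = (Y + (-15 + Y)*(25 + Y))/(7 + Y))
J = -19 (J = -5 - 14 = -19)
√(S(f(5, -1)) + J) = √((-375 + (½)² + 11*(½))/(7 + ½) - 19) = √((-375 + ¼ + 11/2)/(15/2) - 19) = √((2/15)*(-1477/4) - 19) = √(-1477/30 - 19) = √(-2047/30) = I*√61410/30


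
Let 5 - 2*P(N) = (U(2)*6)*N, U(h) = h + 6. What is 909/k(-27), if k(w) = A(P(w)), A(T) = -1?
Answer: -909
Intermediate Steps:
U(h) = 6 + h
P(N) = 5/2 - 24*N (P(N) = 5/2 - (6 + 2)*6*N/2 = 5/2 - 8*6*N/2 = 5/2 - 24*N)
k(w) = -1
909/k(-27) = 909/(-1) = 909*(-1) = -909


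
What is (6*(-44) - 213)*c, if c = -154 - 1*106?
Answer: 124020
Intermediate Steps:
c = -260 (c = -154 - 106 = -260)
(6*(-44) - 213)*c = (6*(-44) - 213)*(-260) = (-264 - 213)*(-260) = -477*(-260) = 124020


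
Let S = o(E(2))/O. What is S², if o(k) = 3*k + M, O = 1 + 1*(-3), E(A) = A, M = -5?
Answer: ¼ ≈ 0.25000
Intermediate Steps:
O = -2 (O = 1 - 3 = -2)
o(k) = -5 + 3*k (o(k) = 3*k - 5 = -5 + 3*k)
S = -½ (S = (-5 + 3*2)/(-2) = (-5 + 6)*(-½) = 1*(-½) = -½ ≈ -0.50000)
S² = (-½)² = ¼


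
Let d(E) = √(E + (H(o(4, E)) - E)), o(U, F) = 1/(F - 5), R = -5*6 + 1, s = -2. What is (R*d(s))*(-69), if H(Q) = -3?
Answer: 2001*I*√3 ≈ 3465.8*I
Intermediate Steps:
R = -29 (R = -30 + 1 = -29)
o(U, F) = 1/(-5 + F)
d(E) = I*√3 (d(E) = √(E + (-3 - E)) = √(-3) = I*√3)
(R*d(s))*(-69) = -29*I*√3*(-69) = 2001*I*√3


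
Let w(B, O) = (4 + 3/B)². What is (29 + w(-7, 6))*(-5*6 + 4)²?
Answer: 1383096/49 ≈ 28226.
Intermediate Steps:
(29 + w(-7, 6))*(-5*6 + 4)² = (29 + (3 + 4*(-7))²/(-7)²)*(-5*6 + 4)² = (29 + (3 - 28)²/49)*(-30 + 4)² = (29 + (1/49)*(-25)²)*(-26)² = (29 + (1/49)*625)*676 = (29 + 625/49)*676 = (2046/49)*676 = 1383096/49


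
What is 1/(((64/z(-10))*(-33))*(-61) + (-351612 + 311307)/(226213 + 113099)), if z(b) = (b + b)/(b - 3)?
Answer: 565520/47357030041 ≈ 1.1942e-5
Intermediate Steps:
z(b) = 2*b/(-3 + b) (z(b) = (2*b)/(-3 + b) = 2*b/(-3 + b))
1/(((64/z(-10))*(-33))*(-61) + (-351612 + 311307)/(226213 + 113099)) = 1/(((64/((2*(-10)/(-3 - 10))))*(-33))*(-61) + (-351612 + 311307)/(226213 + 113099)) = 1/(((64/((2*(-10)/(-13))))*(-33))*(-61) - 40305/339312) = 1/(((64/((2*(-10)*(-1/13))))*(-33))*(-61) - 40305*1/339312) = 1/(((64/(20/13))*(-33))*(-61) - 13435/113104) = 1/(((64*(13/20))*(-33))*(-61) - 13435/113104) = 1/(((208/5)*(-33))*(-61) - 13435/113104) = 1/(-6864/5*(-61) - 13435/113104) = 1/(418704/5 - 13435/113104) = 1/(47357030041/565520) = 565520/47357030041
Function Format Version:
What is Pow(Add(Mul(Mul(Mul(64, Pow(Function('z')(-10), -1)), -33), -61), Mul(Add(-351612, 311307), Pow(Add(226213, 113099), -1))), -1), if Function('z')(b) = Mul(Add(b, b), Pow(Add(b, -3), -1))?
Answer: Rational(565520, 47357030041) ≈ 1.1942e-5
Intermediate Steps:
Function('z')(b) = Mul(2, b, Pow(Add(-3, b), -1)) (Function('z')(b) = Mul(Mul(2, b), Pow(Add(-3, b), -1)) = Mul(2, b, Pow(Add(-3, b), -1)))
Pow(Add(Mul(Mul(Mul(64, Pow(Function('z')(-10), -1)), -33), -61), Mul(Add(-351612, 311307), Pow(Add(226213, 113099), -1))), -1) = Pow(Add(Mul(Mul(Mul(64, Pow(Mul(2, -10, Pow(Add(-3, -10), -1)), -1)), -33), -61), Mul(Add(-351612, 311307), Pow(Add(226213, 113099), -1))), -1) = Pow(Add(Mul(Mul(Mul(64, Pow(Mul(2, -10, Pow(-13, -1)), -1)), -33), -61), Mul(-40305, Pow(339312, -1))), -1) = Pow(Add(Mul(Mul(Mul(64, Pow(Mul(2, -10, Rational(-1, 13)), -1)), -33), -61), Mul(-40305, Rational(1, 339312))), -1) = Pow(Add(Mul(Mul(Mul(64, Pow(Rational(20, 13), -1)), -33), -61), Rational(-13435, 113104)), -1) = Pow(Add(Mul(Mul(Mul(64, Rational(13, 20)), -33), -61), Rational(-13435, 113104)), -1) = Pow(Add(Mul(Mul(Rational(208, 5), -33), -61), Rational(-13435, 113104)), -1) = Pow(Add(Mul(Rational(-6864, 5), -61), Rational(-13435, 113104)), -1) = Pow(Add(Rational(418704, 5), Rational(-13435, 113104)), -1) = Pow(Rational(47357030041, 565520), -1) = Rational(565520, 47357030041)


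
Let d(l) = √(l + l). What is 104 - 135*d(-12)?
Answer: 104 - 270*I*√6 ≈ 104.0 - 661.36*I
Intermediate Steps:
d(l) = √2*√l (d(l) = √(2*l) = √2*√l)
104 - 135*d(-12) = 104 - 135*√2*√(-12) = 104 - 135*√2*2*I*√3 = 104 - 270*I*√6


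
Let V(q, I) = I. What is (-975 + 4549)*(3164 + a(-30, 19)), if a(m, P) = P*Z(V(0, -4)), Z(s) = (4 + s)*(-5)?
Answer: 11308136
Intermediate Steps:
Z(s) = -20 - 5*s
a(m, P) = 0 (a(m, P) = P*(-20 - 5*(-4)) = P*(-20 + 20) = P*0 = 0)
(-975 + 4549)*(3164 + a(-30, 19)) = (-975 + 4549)*(3164 + 0) = 3574*3164 = 11308136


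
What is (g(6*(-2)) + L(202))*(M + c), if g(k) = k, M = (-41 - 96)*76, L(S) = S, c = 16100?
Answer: 1080720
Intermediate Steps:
M = -10412 (M = -137*76 = -10412)
(g(6*(-2)) + L(202))*(M + c) = (6*(-2) + 202)*(-10412 + 16100) = (-12 + 202)*5688 = 190*5688 = 1080720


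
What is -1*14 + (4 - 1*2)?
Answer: -12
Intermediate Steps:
-1*14 + (4 - 1*2) = -14 + (4 - 2) = -14 + 2 = -12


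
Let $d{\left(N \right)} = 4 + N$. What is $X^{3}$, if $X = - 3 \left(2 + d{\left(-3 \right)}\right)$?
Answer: $-729$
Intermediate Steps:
$X = -9$ ($X = - 3 \left(2 + \left(4 - 3\right)\right) = - 3 \left(2 + 1\right) = \left(-3\right) 3 = -9$)
$X^{3} = \left(-9\right)^{3} = -729$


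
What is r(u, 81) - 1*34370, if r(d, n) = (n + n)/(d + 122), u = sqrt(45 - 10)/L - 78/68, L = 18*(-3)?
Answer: -30215794074028/879167081 + 1264086*sqrt(35)/6154169567 ≈ -34369.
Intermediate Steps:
L = -54
u = -39/34 - sqrt(35)/54 (u = sqrt(45 - 10)/(-54) - 78/68 = sqrt(35)*(-1/54) - 78*1/68 = -sqrt(35)/54 - 39/34 = -39/34 - sqrt(35)/54 ≈ -1.2566)
r(d, n) = 2*n/(122 + d) (r(d, n) = (2*n)/(122 + d) = 2*n/(122 + d))
r(u, 81) - 1*34370 = 2*81/(122 + (-39/34 - sqrt(35)/54)) - 1*34370 = 2*81/(4109/34 - sqrt(35)/54) - 34370 = 162/(4109/34 - sqrt(35)/54) - 34370 = -34370 + 162/(4109/34 - sqrt(35)/54)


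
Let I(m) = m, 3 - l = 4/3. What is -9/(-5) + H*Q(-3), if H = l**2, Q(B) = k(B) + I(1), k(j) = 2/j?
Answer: 368/135 ≈ 2.7259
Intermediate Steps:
l = 5/3 (l = 3 - 4/3 = 5/3 ≈ 1.6667)
Q(B) = 1 + 2/B (Q(B) = 2/B + 1 = 1 + 2/B)
H = 25/9 (H = (5/3)**2 = 25/9 ≈ 2.7778)
-9/(-5) + H*Q(-3) = -9/(-5) + 25*((2 - 3)/(-3))/9 = -9*(-1/5) + 25*(-1/3*(-1))/9 = 9/5 + (25/9)*(1/3) = 9/5 + 25/27 = 368/135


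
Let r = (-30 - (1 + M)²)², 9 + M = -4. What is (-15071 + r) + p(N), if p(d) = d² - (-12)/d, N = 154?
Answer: 2996923/77 ≈ 38921.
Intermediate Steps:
M = -13 (M = -9 - 4 = -13)
r = 30276 (r = (-30 - (1 - 13)²)² = (-30 - 1*(-12)²)² = (-30 - 1*144)² = (-30 - 144)² = (-174)² = 30276)
p(d) = d² + 12/d
(-15071 + r) + p(N) = (-15071 + 30276) + (12 + 154³)/154 = 15205 + (12 + 3652264)/154 = 15205 + (1/154)*3652276 = 15205 + 1826138/77 = 2996923/77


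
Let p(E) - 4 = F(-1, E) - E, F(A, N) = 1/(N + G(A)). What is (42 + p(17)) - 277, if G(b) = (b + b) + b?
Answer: -3471/14 ≈ -247.93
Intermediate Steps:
G(b) = 3*b (G(b) = 2*b + b = 3*b)
F(A, N) = 1/(N + 3*A)
p(E) = 4 + 1/(-3 + E) - E (p(E) = 4 + (1/(E + 3*(-1)) - E) = 4 + (1/(E - 3) - E) = 4 + (1/(-3 + E) - E) = 4 + 1/(-3 + E) - E)
(42 + p(17)) - 277 = (42 + (1 + (-3 + 17)*(4 - 1*17))/(-3 + 17)) - 277 = (42 + (1 + 14*(4 - 17))/14) - 277 = (42 + (1 + 14*(-13))/14) - 277 = (42 + (1 - 182)/14) - 277 = (42 + (1/14)*(-181)) - 277 = (42 - 181/14) - 277 = 407/14 - 277 = -3471/14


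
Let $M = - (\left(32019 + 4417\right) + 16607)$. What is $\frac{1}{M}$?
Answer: $- \frac{1}{53043} \approx -1.8853 \cdot 10^{-5}$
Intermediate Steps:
$M = -53043$ ($M = - (36436 + 16607) = \left(-1\right) 53043 = -53043$)
$\frac{1}{M} = \frac{1}{-53043} = - \frac{1}{53043}$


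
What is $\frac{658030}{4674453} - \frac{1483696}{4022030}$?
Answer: $- \frac{2144425408694}{9400395099795} \approx -0.22812$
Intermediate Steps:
$\frac{658030}{4674453} - \frac{1483696}{4022030} = 658030 \cdot \frac{1}{4674453} - \frac{741848}{2011015} = \frac{658030}{4674453} - \frac{741848}{2011015} = - \frac{2144425408694}{9400395099795}$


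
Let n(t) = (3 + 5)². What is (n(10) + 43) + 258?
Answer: 365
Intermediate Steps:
n(t) = 64 (n(t) = 8² = 64)
(n(10) + 43) + 258 = (64 + 43) + 258 = 107 + 258 = 365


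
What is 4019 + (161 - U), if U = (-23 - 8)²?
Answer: 3219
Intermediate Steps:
U = 961 (U = (-31)² = 961)
4019 + (161 - U) = 4019 + (161 - 1*961) = 4019 + (161 - 961) = 4019 - 800 = 3219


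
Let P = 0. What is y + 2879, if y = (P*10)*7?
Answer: 2879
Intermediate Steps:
y = 0 (y = (0*10)*7 = 0*7 = 0)
y + 2879 = 0 + 2879 = 2879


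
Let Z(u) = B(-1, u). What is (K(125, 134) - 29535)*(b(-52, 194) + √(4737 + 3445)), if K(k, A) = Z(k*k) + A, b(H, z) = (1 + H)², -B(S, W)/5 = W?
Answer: -279675126 - 107526*√8182 ≈ -2.8940e+8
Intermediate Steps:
B(S, W) = -5*W
Z(u) = -5*u
K(k, A) = A - 5*k² (K(k, A) = -5*k*k + A = -5*k² + A = A - 5*k²)
(K(125, 134) - 29535)*(b(-52, 194) + √(4737 + 3445)) = ((134 - 5*125²) - 29535)*((1 - 52)² + √(4737 + 3445)) = ((134 - 5*15625) - 29535)*((-51)² + √8182) = ((134 - 78125) - 29535)*(2601 + √8182) = (-77991 - 29535)*(2601 + √8182) = -107526*(2601 + √8182) = -279675126 - 107526*√8182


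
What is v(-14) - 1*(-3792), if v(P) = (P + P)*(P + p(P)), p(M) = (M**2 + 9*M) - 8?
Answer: 2448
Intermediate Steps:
p(M) = -8 + M**2 + 9*M
v(P) = 2*P*(-8 + P**2 + 10*P) (v(P) = (P + P)*(P + (-8 + P**2 + 9*P)) = (2*P)*(-8 + P**2 + 10*P) = 2*P*(-8 + P**2 + 10*P))
v(-14) - 1*(-3792) = 2*(-14)*(-8 + (-14)**2 + 10*(-14)) - 1*(-3792) = 2*(-14)*(-8 + 196 - 140) + 3792 = 2*(-14)*48 + 3792 = -1344 + 3792 = 2448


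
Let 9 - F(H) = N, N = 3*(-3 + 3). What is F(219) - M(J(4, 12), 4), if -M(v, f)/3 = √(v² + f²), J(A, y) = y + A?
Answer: 9 + 12*√17 ≈ 58.477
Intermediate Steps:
N = 0 (N = 3*0 = 0)
F(H) = 9 (F(H) = 9 - 1*0 = 9 + 0 = 9)
J(A, y) = A + y
M(v, f) = -3*√(f² + v²) (M(v, f) = -3*√(v² + f²) = -3*√(f² + v²))
F(219) - M(J(4, 12), 4) = 9 - (-3)*√(4² + (4 + 12)²) = 9 - (-3)*√(16 + 16²) = 9 - (-3)*√(16 + 256) = 9 - (-3)*√272 = 9 - (-3)*4*√17 = 9 - (-12)*√17 = 9 + 12*√17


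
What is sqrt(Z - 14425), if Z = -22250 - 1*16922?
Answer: I*sqrt(53597) ≈ 231.51*I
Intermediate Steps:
Z = -39172 (Z = -22250 - 16922 = -39172)
sqrt(Z - 14425) = sqrt(-39172 - 14425) = sqrt(-53597) = I*sqrt(53597)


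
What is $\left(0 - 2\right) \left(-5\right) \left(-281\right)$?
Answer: $-2810$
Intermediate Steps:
$\left(0 - 2\right) \left(-5\right) \left(-281\right) = \left(-2\right) \left(-5\right) \left(-281\right) = 10 \left(-281\right) = -2810$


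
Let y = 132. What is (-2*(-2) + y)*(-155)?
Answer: -21080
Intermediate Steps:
(-2*(-2) + y)*(-155) = (-2*(-2) + 132)*(-155) = (4 + 132)*(-155) = 136*(-155) = -21080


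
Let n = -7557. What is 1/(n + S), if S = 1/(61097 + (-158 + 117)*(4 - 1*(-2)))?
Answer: -60851/459851006 ≈ -0.00013233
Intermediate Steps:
S = 1/60851 (S = 1/(61097 - 41*(4 + 2)) = 1/(61097 - 41*6) = 1/(61097 - 246) = 1/60851 ≈ 1.6434e-5)
1/(n + S) = 1/(-7557 + 1/60851) = 1/(-459851006/60851) = -60851/459851006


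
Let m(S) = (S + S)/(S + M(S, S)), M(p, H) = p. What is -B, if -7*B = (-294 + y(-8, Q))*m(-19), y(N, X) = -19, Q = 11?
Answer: -313/7 ≈ -44.714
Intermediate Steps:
m(S) = 1 (m(S) = (S + S)/(S + S) = (2*S)/((2*S)) = (2*S)*(1/(2*S)) = 1)
B = 313/7 (B = -(-294 - 19)/7 = -(-313)/7 = -1/7*(-313) = 313/7 ≈ 44.714)
-B = -1*313/7 = -313/7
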